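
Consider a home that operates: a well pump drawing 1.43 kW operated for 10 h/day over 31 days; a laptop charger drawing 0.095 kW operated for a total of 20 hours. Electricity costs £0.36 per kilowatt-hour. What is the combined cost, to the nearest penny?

£160.27

well pump: Runtime = 10 h/day × 31 days = 310 h
well pump: 1.43 kW × 310 h = 443.3 kWh
laptop charger: 0.095 kW × 20 h = 1.9 kWh
Total energy = 445.2 kWh
Cost = 445.2 × £0.36 = £160.27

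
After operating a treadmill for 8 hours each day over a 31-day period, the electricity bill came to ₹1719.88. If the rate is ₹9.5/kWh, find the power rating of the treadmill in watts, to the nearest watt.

730 W

Energy = ₹1719.88 ÷ ₹9.5/kWh = 181.04 kWh
Runtime = 8 h/day × 31 days = 248 h
Power = 181.04 kWh ÷ 248 h = 0.73 kW = 730 W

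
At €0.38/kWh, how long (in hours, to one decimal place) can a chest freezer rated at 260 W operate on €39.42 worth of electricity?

399.0 h

Energy available = €39.42 ÷ €0.38/kWh = 103.7368 kWh
Hours = 103.7368 kWh ÷ 0.26 kW = 399.0 h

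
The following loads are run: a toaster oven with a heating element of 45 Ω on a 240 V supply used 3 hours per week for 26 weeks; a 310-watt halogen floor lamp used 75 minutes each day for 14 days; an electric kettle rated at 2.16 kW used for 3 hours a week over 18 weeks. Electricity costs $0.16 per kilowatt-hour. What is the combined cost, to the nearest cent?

toaster oven: Power = V²/R = 240²/45 = 1280 W = 1.28 kW
toaster oven: Runtime = 3 h/week × 26 weeks = 78 h
toaster oven: 1.28 kW × 78 h = 99.84 kWh
halogen floor lamp: Runtime = 75 min × 14 = 1050 min = 17.5 h
halogen floor lamp: 0.31 kW × 17.5 h = 5.425 kWh
electric kettle: Runtime = 3 h/week × 18 weeks = 54 h
electric kettle: 2.16 kW × 54 h = 116.64 kWh
Total energy = 221.905 kWh
Cost = 221.905 × $0.16 = $35.50

$35.50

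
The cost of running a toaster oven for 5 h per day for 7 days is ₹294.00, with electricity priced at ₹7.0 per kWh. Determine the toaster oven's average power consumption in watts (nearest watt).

1200 W

Energy = ₹294.00 ÷ ₹7.0/kWh = 42 kWh
Runtime = 5 h/day × 7 days = 35 h
Power = 42 kWh ÷ 35 h = 1.2 kW = 1200 W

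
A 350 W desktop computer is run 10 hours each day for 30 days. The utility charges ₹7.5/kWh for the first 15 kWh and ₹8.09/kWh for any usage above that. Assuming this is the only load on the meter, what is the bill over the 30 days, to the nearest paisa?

₹840.60

Runtime = 10 h/day × 30 days = 300 h
Energy = 0.35 kW × 300 h = 105 kWh
Tier 1 (0–15 kWh): 15 × ₹7.5 = ₹112.5
Above 15 kWh: 90 × ₹8.09 = ₹728.1
Bill = ₹840.60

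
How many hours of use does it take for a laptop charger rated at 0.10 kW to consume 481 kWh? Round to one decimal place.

4810.0 h

Hours = 481 kWh ÷ 0.1 kW = 4810.0 h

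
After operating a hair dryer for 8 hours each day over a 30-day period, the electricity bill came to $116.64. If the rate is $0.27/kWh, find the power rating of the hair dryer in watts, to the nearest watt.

1800 W

Energy = $116.64 ÷ $0.27/kWh = 432 kWh
Runtime = 8 h/day × 30 days = 240 h
Power = 432 kWh ÷ 240 h = 1.8 kW = 1800 W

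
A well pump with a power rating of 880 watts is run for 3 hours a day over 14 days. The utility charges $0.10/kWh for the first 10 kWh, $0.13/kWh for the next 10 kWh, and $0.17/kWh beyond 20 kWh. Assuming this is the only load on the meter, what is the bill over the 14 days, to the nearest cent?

Runtime = 3 h/day × 14 days = 42 h
Energy = 0.88 kW × 42 h = 36.96 kWh
Tier 1 (0–10 kWh): 10 × $0.10 = $1
Tier 2 (10–20 kWh): 10 × $0.13 = $1.3
Above 20 kWh: 16.96 × $0.17 = $2.8832
Bill = $5.18

$5.18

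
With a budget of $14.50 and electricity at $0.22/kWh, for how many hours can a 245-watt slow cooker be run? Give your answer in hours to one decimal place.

Energy available = $14.50 ÷ $0.22/kWh = 65.9091 kWh
Hours = 65.9091 kWh ÷ 0.245 kW = 269.0 h

269.0 h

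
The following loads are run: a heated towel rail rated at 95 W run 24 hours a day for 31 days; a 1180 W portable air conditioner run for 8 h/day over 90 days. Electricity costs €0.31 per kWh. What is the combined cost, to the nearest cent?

€285.29

heated towel rail: Runtime = 24 h × 31 = 744 h
heated towel rail: 0.095 kW × 744 h = 70.68 kWh
portable air conditioner: Runtime = 8 h/day × 90 days = 720 h
portable air conditioner: 1.18 kW × 720 h = 849.6 kWh
Total energy = 920.28 kWh
Cost = 920.28 × €0.31 = €285.29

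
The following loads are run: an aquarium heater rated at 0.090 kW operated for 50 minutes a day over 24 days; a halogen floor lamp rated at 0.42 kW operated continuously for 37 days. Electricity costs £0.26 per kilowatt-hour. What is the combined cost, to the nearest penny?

aquarium heater: Runtime = 50 min × 24 = 1200 min = 20 h
aquarium heater: 0.09 kW × 20 h = 1.8 kWh
halogen floor lamp: Runtime = 24 h × 37 = 888 h
halogen floor lamp: 0.42 kW × 888 h = 372.96 kWh
Total energy = 374.76 kWh
Cost = 374.76 × £0.26 = £97.44

£97.44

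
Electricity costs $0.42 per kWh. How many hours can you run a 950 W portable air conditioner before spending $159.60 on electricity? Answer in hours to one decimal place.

Energy available = $159.60 ÷ $0.42/kWh = 380 kWh
Hours = 380 kWh ÷ 0.95 kW = 400.0 h

400.0 h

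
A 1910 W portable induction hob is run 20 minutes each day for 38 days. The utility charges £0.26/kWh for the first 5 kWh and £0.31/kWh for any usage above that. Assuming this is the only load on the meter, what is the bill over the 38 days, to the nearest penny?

Runtime = 20 min × 38 = 760 min = 12.666666… h
Energy = 1.91 kW × 12.666666… h = 24.193333… kWh
Tier 1 (0–5 kWh): 5 × £0.26 = £1.3
Above 5 kWh: 19.193333… × £0.31 = £5.949933…
Bill = £7.25

£7.25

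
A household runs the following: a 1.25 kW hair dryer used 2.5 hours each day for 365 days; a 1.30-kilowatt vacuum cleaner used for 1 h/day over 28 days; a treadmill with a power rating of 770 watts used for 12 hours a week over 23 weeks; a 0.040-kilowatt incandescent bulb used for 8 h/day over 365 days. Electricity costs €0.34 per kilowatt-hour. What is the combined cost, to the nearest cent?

hair dryer: Runtime = 2.5 h/day × 365 days = 912.5 h
hair dryer: 1.25 kW × 912.5 h = 1140.625 kWh
vacuum cleaner: Runtime = 1 h/day × 28 days = 28 h
vacuum cleaner: 1.3 kW × 28 h = 36.4 kWh
treadmill: Runtime = 12 h/week × 23 weeks = 276 h
treadmill: 0.77 kW × 276 h = 212.52 kWh
incandescent bulb: Runtime = 8 h/day × 365 days = 2920 h
incandescent bulb: 0.04 kW × 2920 h = 116.8 kWh
Total energy = 1506.345 kWh
Cost = 1506.345 × €0.34 = €512.16

€512.16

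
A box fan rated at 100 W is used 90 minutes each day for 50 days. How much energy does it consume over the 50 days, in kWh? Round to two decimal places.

7.50 kWh

Runtime = 90 min × 50 = 4500 min = 75 h
Energy = 0.1 kW × 75 h = 7.5 kWh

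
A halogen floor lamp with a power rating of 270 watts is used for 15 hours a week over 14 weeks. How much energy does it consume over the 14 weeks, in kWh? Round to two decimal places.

56.70 kWh

Runtime = 15 h/week × 14 weeks = 210 h
Energy = 0.27 kW × 210 h = 56.7 kWh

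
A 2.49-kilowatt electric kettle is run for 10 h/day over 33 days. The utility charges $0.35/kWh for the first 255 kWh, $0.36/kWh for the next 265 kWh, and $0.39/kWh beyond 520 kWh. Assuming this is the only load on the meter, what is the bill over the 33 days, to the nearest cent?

$302.31

Runtime = 10 h/day × 33 days = 330 h
Energy = 2.49 kW × 330 h = 821.7 kWh
Tier 1 (0–255 kWh): 255 × $0.35 = $89.25
Tier 2 (255–520 kWh): 265 × $0.36 = $95.4
Above 520 kWh: 301.7 × $0.39 = $117.663
Bill = $302.31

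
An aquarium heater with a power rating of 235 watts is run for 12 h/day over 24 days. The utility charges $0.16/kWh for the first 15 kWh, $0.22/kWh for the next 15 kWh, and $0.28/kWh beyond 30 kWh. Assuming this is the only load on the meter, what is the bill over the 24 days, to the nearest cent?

$16.25

Runtime = 12 h/day × 24 days = 288 h
Energy = 0.235 kW × 288 h = 67.68 kWh
Tier 1 (0–15 kWh): 15 × $0.16 = $2.4
Tier 2 (15–30 kWh): 15 × $0.22 = $3.3
Above 30 kWh: 37.68 × $0.28 = $10.5504
Bill = $16.25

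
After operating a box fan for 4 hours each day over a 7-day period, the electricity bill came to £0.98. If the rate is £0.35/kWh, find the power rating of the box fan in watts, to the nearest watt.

100 W

Energy = £0.98 ÷ £0.35/kWh = 2.8 kWh
Runtime = 4 h/day × 7 days = 28 h
Power = 2.8 kWh ÷ 28 h = 0.1 kW = 100 W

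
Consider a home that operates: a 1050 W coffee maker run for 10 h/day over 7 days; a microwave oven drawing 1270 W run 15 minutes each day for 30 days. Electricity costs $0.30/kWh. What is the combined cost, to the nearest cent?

coffee maker: Runtime = 10 h/day × 7 days = 70 h
coffee maker: 1.05 kW × 70 h = 73.5 kWh
microwave oven: Runtime = 15 min × 30 = 450 min = 7.5 h
microwave oven: 1.27 kW × 7.5 h = 9.525 kWh
Total energy = 83.025 kWh
Cost = 83.025 × $0.30 = $24.91

$24.91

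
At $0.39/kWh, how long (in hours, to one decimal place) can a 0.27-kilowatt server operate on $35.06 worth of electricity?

333.0 h

Energy available = $35.06 ÷ $0.39/kWh = 89.8974 kWh
Hours = 89.8974 kWh ÷ 0.27 kW = 333.0 h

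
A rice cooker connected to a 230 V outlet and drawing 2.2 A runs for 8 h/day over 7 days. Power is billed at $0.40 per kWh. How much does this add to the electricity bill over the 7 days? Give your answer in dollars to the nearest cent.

Power = 2.2 A × 230 V = 506 W = 0.506 kW
Runtime = 8 h/day × 7 days = 56 h
Energy = 0.506 kW × 56 h = 28.336 kWh
Cost = 28.336 kWh × $0.40/kWh = $11.33

$11.33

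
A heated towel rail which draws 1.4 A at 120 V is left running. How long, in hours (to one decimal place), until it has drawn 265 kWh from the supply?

1577.4 h

Power = 1.4 A × 120 V = 168 W = 0.168 kW
Hours = 265 kWh ÷ 0.168 kW = 1577.4 h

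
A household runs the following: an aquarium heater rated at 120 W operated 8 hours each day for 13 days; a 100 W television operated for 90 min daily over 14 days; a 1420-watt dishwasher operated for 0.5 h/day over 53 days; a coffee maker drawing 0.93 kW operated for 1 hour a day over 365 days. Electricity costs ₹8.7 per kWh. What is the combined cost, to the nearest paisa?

aquarium heater: Runtime = 8 h/day × 13 days = 104 h
aquarium heater: 0.12 kW × 104 h = 12.48 kWh
television: Runtime = 90 min × 14 = 1260 min = 21 h
television: 0.1 kW × 21 h = 2.1 kWh
dishwasher: Runtime = 0.5 h/day × 53 days = 26.5 h
dishwasher: 1.42 kW × 26.5 h = 37.63 kWh
coffee maker: Runtime = 1 h/day × 365 days = 365 h
coffee maker: 0.93 kW × 365 h = 339.45 kWh
Total energy = 391.66 kWh
Cost = 391.66 × ₹8.7 = ₹3407.44

₹3407.44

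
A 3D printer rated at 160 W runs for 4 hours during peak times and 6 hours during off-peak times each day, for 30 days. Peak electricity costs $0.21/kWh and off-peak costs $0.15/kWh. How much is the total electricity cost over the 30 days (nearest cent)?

Peak energy = 0.16 kW × 4 h × 30 = 19.2 kWh
Off-peak energy = 0.16 kW × 6 h × 30 = 28.8 kWh
Cost = 19.2 × $0.21 + 28.8 × $0.15 = $4.032 + $4.32 = $8.35

$8.35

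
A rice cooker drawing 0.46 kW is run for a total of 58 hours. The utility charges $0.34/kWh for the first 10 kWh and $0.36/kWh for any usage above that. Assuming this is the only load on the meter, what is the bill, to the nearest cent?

$9.40

Energy = 0.46 kW × 58 h = 26.68 kWh
Tier 1 (0–10 kWh): 10 × $0.34 = $3.4
Above 10 kWh: 16.68 × $0.36 = $6.0048
Bill = $9.40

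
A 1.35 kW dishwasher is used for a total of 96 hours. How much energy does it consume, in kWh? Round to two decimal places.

Energy = 1.35 kW × 96 h = 129.6 kWh

129.60 kWh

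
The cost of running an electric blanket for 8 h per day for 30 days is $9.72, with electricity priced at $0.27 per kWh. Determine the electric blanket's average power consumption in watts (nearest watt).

150 W

Energy = $9.72 ÷ $0.27/kWh = 36 kWh
Runtime = 8 h/day × 30 days = 240 h
Power = 36 kWh ÷ 240 h = 0.15 kW = 150 W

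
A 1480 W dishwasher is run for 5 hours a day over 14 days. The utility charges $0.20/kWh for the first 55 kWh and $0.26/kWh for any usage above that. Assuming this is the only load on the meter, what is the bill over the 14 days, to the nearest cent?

Runtime = 5 h/day × 14 days = 70 h
Energy = 1.48 kW × 70 h = 103.6 kWh
Tier 1 (0–55 kWh): 55 × $0.20 = $11
Above 55 kWh: 48.6 × $0.26 = $12.636
Bill = $23.64

$23.64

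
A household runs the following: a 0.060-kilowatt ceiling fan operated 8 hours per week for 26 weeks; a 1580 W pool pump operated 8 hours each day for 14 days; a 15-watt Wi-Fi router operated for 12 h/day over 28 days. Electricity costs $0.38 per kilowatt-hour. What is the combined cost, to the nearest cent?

ceiling fan: Runtime = 8 h/week × 26 weeks = 208 h
ceiling fan: 0.06 kW × 208 h = 12.48 kWh
pool pump: Runtime = 8 h/day × 14 days = 112 h
pool pump: 1.58 kW × 112 h = 176.96 kWh
Wi-Fi router: Runtime = 12 h/day × 28 days = 336 h
Wi-Fi router: 0.015 kW × 336 h = 5.04 kWh
Total energy = 194.48 kWh
Cost = 194.48 × $0.38 = $73.90

$73.90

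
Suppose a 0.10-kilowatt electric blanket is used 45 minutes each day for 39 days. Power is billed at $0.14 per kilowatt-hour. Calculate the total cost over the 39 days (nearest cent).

Runtime = 45 min × 39 = 1755 min = 29.25 h
Energy = 0.1 kW × 29.25 h = 2.925 kWh
Cost = 2.925 kWh × $0.14/kWh = $0.41

$0.41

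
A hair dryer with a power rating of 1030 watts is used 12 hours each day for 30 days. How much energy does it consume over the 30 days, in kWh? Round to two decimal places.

Runtime = 12 h/day × 30 days = 360 h
Energy = 1.03 kW × 360 h = 370.8 kWh

370.80 kWh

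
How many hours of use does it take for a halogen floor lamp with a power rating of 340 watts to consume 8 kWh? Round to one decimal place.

Hours = 8 kWh ÷ 0.34 kW = 23.5 h

23.5 h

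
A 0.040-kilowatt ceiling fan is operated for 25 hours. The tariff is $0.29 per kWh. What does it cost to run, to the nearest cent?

Energy = 0.04 kW × 25 h = 1 kWh
Cost = 1 kWh × $0.29/kWh = $0.29

$0.29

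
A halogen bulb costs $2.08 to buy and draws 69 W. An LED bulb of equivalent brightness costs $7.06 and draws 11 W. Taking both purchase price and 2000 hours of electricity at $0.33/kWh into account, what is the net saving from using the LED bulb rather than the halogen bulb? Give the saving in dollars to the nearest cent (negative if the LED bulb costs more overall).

halogen bulb: $2.08 + (69/1000) kW × 2000 h × $0.33 = $2.08 + $45.54 = $47.62
LED bulb: $7.06 + (11/1000) kW × 2000 h × $0.33 = $7.06 + $7.26 = $14.32
Saving = $47.62 − $14.32 = $33.3

$33.30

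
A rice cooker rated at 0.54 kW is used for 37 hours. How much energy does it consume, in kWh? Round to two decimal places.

Energy = 0.54 kW × 37 h = 19.98 kWh

19.98 kWh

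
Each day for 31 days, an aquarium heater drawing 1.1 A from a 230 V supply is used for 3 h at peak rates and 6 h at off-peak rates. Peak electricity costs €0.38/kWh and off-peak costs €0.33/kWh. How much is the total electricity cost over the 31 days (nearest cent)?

Power = 1.1 A × 230 V = 253 W = 0.253 kW
Peak energy = 0.253 kW × 3 h × 31 = 23.529 kWh
Off-peak energy = 0.253 kW × 6 h × 31 = 47.058 kWh
Cost = 23.529 × €0.38 + 47.058 × €0.33 = €8.94102 + €15.52914 = €24.47

€24.47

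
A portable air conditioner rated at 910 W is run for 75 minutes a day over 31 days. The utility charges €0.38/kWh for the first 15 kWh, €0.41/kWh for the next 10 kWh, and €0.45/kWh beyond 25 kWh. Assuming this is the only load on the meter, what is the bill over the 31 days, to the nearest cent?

€14.42

Runtime = 75 min × 31 = 2325 min = 38.75 h
Energy = 0.91 kW × 38.75 h = 35.2625 kWh
Tier 1 (0–15 kWh): 15 × €0.38 = €5.7
Tier 2 (15–25 kWh): 10 × €0.41 = €4.1
Above 25 kWh: 10.2625 × €0.45 = €4.618125
Bill = €14.42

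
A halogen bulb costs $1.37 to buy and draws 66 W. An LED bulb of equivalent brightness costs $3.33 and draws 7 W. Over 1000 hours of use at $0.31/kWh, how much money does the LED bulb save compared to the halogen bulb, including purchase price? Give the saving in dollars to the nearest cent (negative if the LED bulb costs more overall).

$16.33

halogen bulb: $1.37 + (66/1000) kW × 1000 h × $0.31 = $1.37 + $20.46 = $21.83
LED bulb: $3.33 + (7/1000) kW × 1000 h × $0.31 = $3.33 + $2.17 = $5.5
Saving = $21.83 − $5.5 = $16.33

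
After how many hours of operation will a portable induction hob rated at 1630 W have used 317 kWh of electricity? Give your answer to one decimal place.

Hours = 317 kWh ÷ 1.63 kW = 194.5 h

194.5 h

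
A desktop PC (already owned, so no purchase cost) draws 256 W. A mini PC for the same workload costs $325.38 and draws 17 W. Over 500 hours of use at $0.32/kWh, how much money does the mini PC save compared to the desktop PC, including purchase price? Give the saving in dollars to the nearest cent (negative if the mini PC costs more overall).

-$287.14

desktop PC: $0.00 + (256/1000) kW × 500 h × $0.32 = $0.00 + $40.96 = $40.96
mini PC: $325.38 + (17/1000) kW × 500 h × $0.32 = $325.38 + $2.72 = $328.1
Saving = $40.96 − $328.1 = −$287.14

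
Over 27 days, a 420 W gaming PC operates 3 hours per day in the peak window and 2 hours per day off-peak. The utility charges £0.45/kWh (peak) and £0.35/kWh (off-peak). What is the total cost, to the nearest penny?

Peak energy = 0.42 kW × 3 h × 27 = 34.02 kWh
Off-peak energy = 0.42 kW × 2 h × 27 = 22.68 kWh
Cost = 34.02 × £0.45 + 22.68 × £0.35 = £15.309 + £7.938 = £23.25

£23.25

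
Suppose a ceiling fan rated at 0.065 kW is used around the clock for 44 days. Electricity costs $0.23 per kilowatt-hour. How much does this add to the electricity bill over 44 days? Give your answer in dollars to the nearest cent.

Runtime = 24 h × 44 = 1056 h
Energy = 0.065 kW × 1056 h = 68.64 kWh
Cost = 68.64 kWh × $0.23/kWh = $15.79

$15.79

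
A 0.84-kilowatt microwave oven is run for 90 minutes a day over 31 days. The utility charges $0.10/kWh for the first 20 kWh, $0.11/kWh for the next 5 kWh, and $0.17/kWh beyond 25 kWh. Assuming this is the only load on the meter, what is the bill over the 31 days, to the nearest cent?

Runtime = 90 min × 31 = 2790 min = 46.5 h
Energy = 0.84 kW × 46.5 h = 39.06 kWh
Tier 1 (0–20 kWh): 20 × $0.10 = $2
Tier 2 (20–25 kWh): 5 × $0.11 = $0.55
Above 25 kWh: 14.06 × $0.17 = $2.3902
Bill = $4.94

$4.94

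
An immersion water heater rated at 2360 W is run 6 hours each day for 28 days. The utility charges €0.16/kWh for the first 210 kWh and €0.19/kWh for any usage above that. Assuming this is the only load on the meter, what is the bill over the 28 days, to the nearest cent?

€69.03

Runtime = 6 h/day × 28 days = 168 h
Energy = 2.36 kW × 168 h = 396.48 kWh
Tier 1 (0–210 kWh): 210 × €0.16 = €33.6
Above 210 kWh: 186.48 × €0.19 = €35.4312
Bill = €69.03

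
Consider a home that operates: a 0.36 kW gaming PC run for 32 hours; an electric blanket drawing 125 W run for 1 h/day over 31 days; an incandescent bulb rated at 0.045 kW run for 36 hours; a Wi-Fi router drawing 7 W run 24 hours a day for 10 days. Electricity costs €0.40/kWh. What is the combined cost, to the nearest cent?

€7.48

gaming PC: 0.36 kW × 32 h = 11.52 kWh
electric blanket: Runtime = 1 h/day × 31 days = 31 h
electric blanket: 0.125 kW × 31 h = 3.875 kWh
incandescent bulb: 0.045 kW × 36 h = 1.62 kWh
Wi-Fi router: Runtime = 24 h × 10 = 240 h
Wi-Fi router: 0.007 kW × 240 h = 1.68 kWh
Total energy = 18.695 kWh
Cost = 18.695 × €0.40 = €7.48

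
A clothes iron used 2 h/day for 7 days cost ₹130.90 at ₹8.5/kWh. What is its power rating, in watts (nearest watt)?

Energy = ₹130.90 ÷ ₹8.5/kWh = 15.4 kWh
Runtime = 2 h/day × 7 days = 14 h
Power = 15.4 kWh ÷ 14 h = 1.1 kW = 1100 W

1100 W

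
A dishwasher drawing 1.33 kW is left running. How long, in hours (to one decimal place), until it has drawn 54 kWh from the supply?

40.6 h

Hours = 54 kWh ÷ 1.33 kW = 40.6 h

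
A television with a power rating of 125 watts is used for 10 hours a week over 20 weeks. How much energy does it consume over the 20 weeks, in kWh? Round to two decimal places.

25.00 kWh

Runtime = 10 h/week × 20 weeks = 200 h
Energy = 0.125 kW × 200 h = 25 kWh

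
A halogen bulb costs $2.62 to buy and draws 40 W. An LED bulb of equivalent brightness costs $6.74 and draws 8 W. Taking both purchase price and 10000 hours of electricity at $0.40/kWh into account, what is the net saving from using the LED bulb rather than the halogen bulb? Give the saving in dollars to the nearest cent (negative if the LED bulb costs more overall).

$123.88

halogen bulb: $2.62 + (40/1000) kW × 10000 h × $0.40 = $2.62 + $160 = $162.62
LED bulb: $6.74 + (8/1000) kW × 10000 h × $0.40 = $6.74 + $32 = $38.74
Saving = $162.62 − $38.74 = $123.88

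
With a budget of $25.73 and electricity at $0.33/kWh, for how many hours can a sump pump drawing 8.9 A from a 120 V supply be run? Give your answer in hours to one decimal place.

Power = 8.9 A × 120 V = 1068 W = 1.068 kW
Energy available = $25.73 ÷ $0.33/kWh = 77.9697 kWh
Hours = 77.9697 kWh ÷ 1.068 kW = 73.0 h

73.0 h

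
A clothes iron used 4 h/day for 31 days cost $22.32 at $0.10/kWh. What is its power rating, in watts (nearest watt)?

Energy = $22.32 ÷ $0.10/kWh = 223.2 kWh
Runtime = 4 h/day × 31 days = 124 h
Power = 223.2 kWh ÷ 124 h = 1.8 kW = 1800 W

1800 W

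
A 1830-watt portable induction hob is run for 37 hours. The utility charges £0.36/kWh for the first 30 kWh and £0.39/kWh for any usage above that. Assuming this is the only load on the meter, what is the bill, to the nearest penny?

£25.51

Energy = 1.83 kW × 37 h = 67.71 kWh
Tier 1 (0–30 kWh): 30 × £0.36 = £10.8
Above 30 kWh: 37.71 × £0.39 = £14.7069
Bill = £25.51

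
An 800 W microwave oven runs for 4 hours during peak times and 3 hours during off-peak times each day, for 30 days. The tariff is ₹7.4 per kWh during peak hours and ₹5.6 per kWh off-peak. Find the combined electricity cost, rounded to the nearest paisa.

₹1113.60

Peak energy = 0.8 kW × 4 h × 30 = 96 kWh
Off-peak energy = 0.8 kW × 3 h × 30 = 72 kWh
Cost = 96 × ₹7.4 + 72 × ₹5.6 = ₹710.4 + ₹403.2 = ₹1113.60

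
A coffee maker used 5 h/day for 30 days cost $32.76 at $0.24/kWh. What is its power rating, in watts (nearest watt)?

910 W

Energy = $32.76 ÷ $0.24/kWh = 136.5 kWh
Runtime = 5 h/day × 30 days = 150 h
Power = 136.5 kWh ÷ 150 h = 0.91 kW = 910 W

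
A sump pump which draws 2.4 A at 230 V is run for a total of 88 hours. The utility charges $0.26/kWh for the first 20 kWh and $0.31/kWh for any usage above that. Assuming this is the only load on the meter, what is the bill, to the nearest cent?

Power = 2.4 A × 230 V = 552 W = 0.552 kW
Energy = 0.552 kW × 88 h = 48.576 kWh
Tier 1 (0–20 kWh): 20 × $0.26 = $5.2
Above 20 kWh: 28.576 × $0.31 = $8.85856
Bill = $14.06

$14.06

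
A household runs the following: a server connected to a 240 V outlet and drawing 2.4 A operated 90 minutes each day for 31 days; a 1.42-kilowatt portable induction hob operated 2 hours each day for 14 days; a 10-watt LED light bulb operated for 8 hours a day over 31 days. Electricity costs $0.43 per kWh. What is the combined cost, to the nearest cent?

server: Power = 2.4 A × 240 V = 576 W = 0.576 kW
server: Runtime = 90 min × 31 = 2790 min = 46.5 h
server: 0.576 kW × 46.5 h = 26.784 kWh
portable induction hob: Runtime = 2 h/day × 14 days = 28 h
portable induction hob: 1.42 kW × 28 h = 39.76 kWh
LED light bulb: Runtime = 8 h/day × 31 days = 248 h
LED light bulb: 0.01 kW × 248 h = 2.48 kWh
Total energy = 69.024 kWh
Cost = 69.024 × $0.43 = $29.68

$29.68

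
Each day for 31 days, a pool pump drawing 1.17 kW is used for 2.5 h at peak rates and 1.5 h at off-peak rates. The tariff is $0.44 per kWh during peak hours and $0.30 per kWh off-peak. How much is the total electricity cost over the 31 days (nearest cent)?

Peak energy = 1.17 kW × 2.5 h × 31 = 90.675 kWh
Off-peak energy = 1.17 kW × 1.5 h × 31 = 54.405 kWh
Cost = 90.675 × $0.44 + 54.405 × $0.30 = $39.897 + $16.3215 = $56.22

$56.22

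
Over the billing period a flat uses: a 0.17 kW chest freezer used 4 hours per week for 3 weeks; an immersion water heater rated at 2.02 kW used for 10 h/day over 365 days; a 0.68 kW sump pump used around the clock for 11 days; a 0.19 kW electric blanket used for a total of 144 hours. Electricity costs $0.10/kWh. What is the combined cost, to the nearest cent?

chest freezer: Runtime = 4 h/week × 3 weeks = 12 h
chest freezer: 0.17 kW × 12 h = 2.04 kWh
immersion water heater: Runtime = 10 h/day × 365 days = 3650 h
immersion water heater: 2.02 kW × 3650 h = 7373 kWh
sump pump: Runtime = 24 h × 11 = 264 h
sump pump: 0.68 kW × 264 h = 179.52 kWh
electric blanket: 0.19 kW × 144 h = 27.36 kWh
Total energy = 7581.92 kWh
Cost = 7581.92 × $0.10 = $758.19

$758.19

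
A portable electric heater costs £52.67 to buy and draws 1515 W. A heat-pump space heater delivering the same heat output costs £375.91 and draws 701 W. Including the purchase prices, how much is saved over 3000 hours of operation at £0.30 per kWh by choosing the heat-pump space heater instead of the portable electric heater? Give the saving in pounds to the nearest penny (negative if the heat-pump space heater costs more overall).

portable electric heater: £52.67 + (1515/1000) kW × 3000 h × £0.30 = £52.67 + £1363.5 = £1416.17
heat-pump space heater: £375.91 + (701/1000) kW × 3000 h × £0.30 = £375.91 + £630.9 = £1006.81
Saving = £1416.17 − £1006.81 = £409.36

£409.36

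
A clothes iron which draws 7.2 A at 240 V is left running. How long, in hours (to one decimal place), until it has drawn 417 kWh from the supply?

Power = 7.2 A × 240 V = 1728 W = 1.728 kW
Hours = 417 kWh ÷ 1.728 kW = 241.3 h

241.3 h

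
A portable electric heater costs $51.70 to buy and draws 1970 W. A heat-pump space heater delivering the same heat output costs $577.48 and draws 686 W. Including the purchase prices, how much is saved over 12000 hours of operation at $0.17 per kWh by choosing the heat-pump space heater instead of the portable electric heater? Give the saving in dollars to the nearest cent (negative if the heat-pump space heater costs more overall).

portable electric heater: $51.70 + (1970/1000) kW × 12000 h × $0.17 = $51.70 + $4018.8 = $4070.5
heat-pump space heater: $577.48 + (686/1000) kW × 12000 h × $0.17 = $577.48 + $1399.44 = $1976.92
Saving = $4070.5 − $1976.92 = $2093.58

$2093.58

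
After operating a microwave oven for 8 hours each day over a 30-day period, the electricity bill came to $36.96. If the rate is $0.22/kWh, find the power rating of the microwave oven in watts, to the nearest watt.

Energy = $36.96 ÷ $0.22/kWh = 168 kWh
Runtime = 8 h/day × 30 days = 240 h
Power = 168 kWh ÷ 240 h = 0.7 kW = 700 W

700 W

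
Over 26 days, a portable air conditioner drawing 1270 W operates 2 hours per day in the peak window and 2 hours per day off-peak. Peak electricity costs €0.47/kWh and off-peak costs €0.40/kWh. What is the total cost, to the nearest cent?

Peak energy = 1.27 kW × 2 h × 26 = 66.04 kWh
Off-peak energy = 1.27 kW × 2 h × 26 = 66.04 kWh
Cost = 66.04 × €0.47 + 66.04 × €0.40 = €31.0388 + €26.416 = €57.45

€57.45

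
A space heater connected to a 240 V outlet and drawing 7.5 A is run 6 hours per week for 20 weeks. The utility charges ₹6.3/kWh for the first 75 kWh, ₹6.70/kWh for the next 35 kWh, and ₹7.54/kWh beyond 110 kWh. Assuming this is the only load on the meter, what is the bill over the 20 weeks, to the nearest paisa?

₹1506.24

Power = 7.5 A × 240 V = 1800 W = 1.8 kW
Runtime = 6 h/week × 20 weeks = 120 h
Energy = 1.8 kW × 120 h = 216 kWh
Tier 1 (0–75 kWh): 75 × ₹6.3 = ₹472.5
Tier 2 (75–110 kWh): 35 × ₹6.70 = ₹234.5
Above 110 kWh: 106 × ₹7.54 = ₹799.24
Bill = ₹1506.24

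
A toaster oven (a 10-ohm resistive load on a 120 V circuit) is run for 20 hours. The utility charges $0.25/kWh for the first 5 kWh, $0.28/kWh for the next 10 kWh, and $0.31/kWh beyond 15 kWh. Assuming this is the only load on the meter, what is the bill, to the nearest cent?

Power = V²/R = 120²/10 = 1440 W = 1.44 kW
Energy = 1.44 kW × 20 h = 28.8 kWh
Tier 1 (0–5 kWh): 5 × $0.25 = $1.25
Tier 2 (5–15 kWh): 10 × $0.28 = $2.8
Above 15 kWh: 13.8 × $0.31 = $4.278
Bill = $8.33

$8.33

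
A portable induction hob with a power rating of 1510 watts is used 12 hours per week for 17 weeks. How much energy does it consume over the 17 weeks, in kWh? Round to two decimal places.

Runtime = 12 h/week × 17 weeks = 204 h
Energy = 1.51 kW × 204 h = 308.04 kWh

308.04 kWh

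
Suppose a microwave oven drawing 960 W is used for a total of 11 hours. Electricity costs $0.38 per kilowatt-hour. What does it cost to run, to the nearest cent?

Energy = 0.96 kW × 11 h = 10.56 kWh
Cost = 10.56 kWh × $0.38/kWh = $4.01

$4.01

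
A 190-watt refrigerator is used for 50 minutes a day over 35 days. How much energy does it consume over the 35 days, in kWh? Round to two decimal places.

Runtime = 50 min × 35 = 1750 min = 29.166666… h
Energy = 0.19 kW × 29.166666… h = 5.541666… kWh ≈ 5.54 kWh

5.54 kWh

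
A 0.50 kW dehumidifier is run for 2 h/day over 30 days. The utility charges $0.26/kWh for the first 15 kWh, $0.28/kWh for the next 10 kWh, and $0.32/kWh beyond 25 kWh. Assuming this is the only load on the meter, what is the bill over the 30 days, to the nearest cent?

$8.30

Runtime = 2 h/day × 30 days = 60 h
Energy = 0.5 kW × 60 h = 30 kWh
Tier 1 (0–15 kWh): 15 × $0.26 = $3.9
Tier 2 (15–25 kWh): 10 × $0.28 = $2.8
Above 25 kWh: 5 × $0.32 = $1.6
Bill = $8.30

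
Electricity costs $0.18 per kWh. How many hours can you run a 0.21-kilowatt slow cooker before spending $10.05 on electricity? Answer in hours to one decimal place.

Energy available = $10.05 ÷ $0.18/kWh = 55.8333 kWh
Hours = 55.8333 kWh ÷ 0.21 kW = 265.9 h

265.9 h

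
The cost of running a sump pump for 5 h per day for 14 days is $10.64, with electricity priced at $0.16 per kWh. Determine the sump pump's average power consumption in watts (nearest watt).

950 W

Energy = $10.64 ÷ $0.16/kWh = 66.5 kWh
Runtime = 5 h/day × 14 days = 70 h
Power = 66.5 kWh ÷ 70 h = 0.95 kW = 950 W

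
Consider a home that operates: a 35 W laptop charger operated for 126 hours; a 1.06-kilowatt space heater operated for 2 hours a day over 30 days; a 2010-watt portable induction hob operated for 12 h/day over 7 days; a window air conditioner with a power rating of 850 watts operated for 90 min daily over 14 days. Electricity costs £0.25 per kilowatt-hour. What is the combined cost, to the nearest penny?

laptop charger: 0.035 kW × 126 h = 4.41 kWh
space heater: Runtime = 2 h/day × 30 days = 60 h
space heater: 1.06 kW × 60 h = 63.6 kWh
portable induction hob: Runtime = 12 h/day × 7 days = 84 h
portable induction hob: 2.01 kW × 84 h = 168.84 kWh
window air conditioner: Runtime = 90 min × 14 = 1260 min = 21 h
window air conditioner: 0.85 kW × 21 h = 17.85 kWh
Total energy = 254.7 kWh
Cost = 254.7 × £0.25 = £63.68

£63.68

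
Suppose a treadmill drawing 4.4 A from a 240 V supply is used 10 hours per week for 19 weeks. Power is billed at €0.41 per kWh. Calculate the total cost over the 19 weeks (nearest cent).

€82.26

Power = 4.4 A × 240 V = 1056 W = 1.056 kW
Runtime = 10 h/week × 19 weeks = 190 h
Energy = 1.056 kW × 190 h = 200.64 kWh
Cost = 200.64 kWh × €0.41/kWh = €82.26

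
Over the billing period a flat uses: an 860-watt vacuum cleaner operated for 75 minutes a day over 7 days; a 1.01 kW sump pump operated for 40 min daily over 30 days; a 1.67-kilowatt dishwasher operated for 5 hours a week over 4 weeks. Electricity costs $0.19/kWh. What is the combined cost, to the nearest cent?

$11.61

vacuum cleaner: Runtime = 75 min × 7 = 525 min = 8.75 h
vacuum cleaner: 0.86 kW × 8.75 h = 7.525 kWh
sump pump: Runtime = 40 min × 30 = 1200 min = 20 h
sump pump: 1.01 kW × 20 h = 20.2 kWh
dishwasher: Runtime = 5 h/week × 4 weeks = 20 h
dishwasher: 1.67 kW × 20 h = 33.4 kWh
Total energy = 61.125 kWh
Cost = 61.125 × $0.19 = $11.61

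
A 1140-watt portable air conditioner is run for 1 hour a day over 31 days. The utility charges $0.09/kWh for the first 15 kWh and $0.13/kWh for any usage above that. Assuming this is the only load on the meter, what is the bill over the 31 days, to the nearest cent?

Runtime = 1 h/day × 31 days = 31 h
Energy = 1.14 kW × 31 h = 35.34 kWh
Tier 1 (0–15 kWh): 15 × $0.09 = $1.35
Above 15 kWh: 20.34 × $0.13 = $2.6442
Bill = $3.99

$3.99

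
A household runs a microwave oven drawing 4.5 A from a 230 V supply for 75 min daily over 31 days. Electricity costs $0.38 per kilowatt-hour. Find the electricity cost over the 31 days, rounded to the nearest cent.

$15.24

Power = 4.5 A × 230 V = 1035 W = 1.035 kW
Runtime = 75 min × 31 = 2325 min = 38.75 h
Energy = 1.035 kW × 38.75 h = 40.10625 kWh
Cost = 40.10625 kWh × $0.38/kWh = $15.24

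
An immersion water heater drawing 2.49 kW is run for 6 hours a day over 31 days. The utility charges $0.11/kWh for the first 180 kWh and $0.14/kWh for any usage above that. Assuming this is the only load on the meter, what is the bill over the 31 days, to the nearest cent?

$59.44

Runtime = 6 h/day × 31 days = 186 h
Energy = 2.49 kW × 186 h = 463.14 kWh
Tier 1 (0–180 kWh): 180 × $0.11 = $19.8
Above 180 kWh: 283.14 × $0.14 = $39.6396
Bill = $59.44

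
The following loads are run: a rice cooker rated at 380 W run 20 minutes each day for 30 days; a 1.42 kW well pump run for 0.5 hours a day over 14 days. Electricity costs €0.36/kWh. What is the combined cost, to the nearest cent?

rice cooker: Runtime = 20 min × 30 = 600 min = 10 h
rice cooker: 0.38 kW × 10 h = 3.8 kWh
well pump: Runtime = 0.5 h/day × 14 days = 7 h
well pump: 1.42 kW × 7 h = 9.94 kWh
Total energy = 13.74 kWh
Cost = 13.74 × €0.36 = €4.95

€4.95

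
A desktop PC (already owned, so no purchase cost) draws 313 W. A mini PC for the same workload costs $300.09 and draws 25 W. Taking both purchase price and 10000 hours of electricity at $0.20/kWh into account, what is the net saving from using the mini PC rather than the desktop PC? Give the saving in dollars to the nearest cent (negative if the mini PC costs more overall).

$275.91

desktop PC: $0.00 + (313/1000) kW × 10000 h × $0.20 = $0.00 + $626 = $626
mini PC: $300.09 + (25/1000) kW × 10000 h × $0.20 = $300.09 + $50 = $350.09
Saving = $626 − $350.09 = $275.91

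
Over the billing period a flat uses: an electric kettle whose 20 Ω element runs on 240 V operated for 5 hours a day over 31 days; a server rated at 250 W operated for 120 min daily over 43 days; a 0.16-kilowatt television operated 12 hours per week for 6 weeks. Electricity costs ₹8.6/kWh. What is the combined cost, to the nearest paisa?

₹4123.01

electric kettle: Power = V²/R = 240²/20 = 2880 W = 2.88 kW
electric kettle: Runtime = 5 h/day × 31 days = 155 h
electric kettle: 2.88 kW × 155 h = 446.4 kWh
server: Runtime = 120 min × 43 = 5160 min = 86 h
server: 0.25 kW × 86 h = 21.5 kWh
television: Runtime = 12 h/week × 6 weeks = 72 h
television: 0.16 kW × 72 h = 11.52 kWh
Total energy = 479.42 kWh
Cost = 479.42 × ₹8.6 = ₹4123.01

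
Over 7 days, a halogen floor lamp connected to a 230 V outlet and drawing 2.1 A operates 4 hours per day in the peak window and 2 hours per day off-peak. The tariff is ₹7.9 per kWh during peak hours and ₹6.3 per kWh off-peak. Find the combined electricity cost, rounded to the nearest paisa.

₹149.44

Power = 2.1 A × 230 V = 483 W = 0.483 kW
Peak energy = 0.483 kW × 4 h × 7 = 13.524 kWh
Off-peak energy = 0.483 kW × 2 h × 7 = 6.762 kWh
Cost = 13.524 × ₹7.9 + 6.762 × ₹6.3 = ₹106.8396 + ₹42.6006 = ₹149.44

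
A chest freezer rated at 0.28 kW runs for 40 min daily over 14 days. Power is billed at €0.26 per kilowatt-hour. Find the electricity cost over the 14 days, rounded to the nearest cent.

€0.68

Runtime = 40 min × 14 = 560 min = 9.333333… h
Energy = 0.28 kW × 9.333333… h = 2.613333… kWh
Cost = 2.613333… kWh × €0.26/kWh = €0.68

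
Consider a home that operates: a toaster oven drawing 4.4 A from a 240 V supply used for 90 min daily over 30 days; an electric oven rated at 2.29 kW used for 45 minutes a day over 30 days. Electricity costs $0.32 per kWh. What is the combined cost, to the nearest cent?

toaster oven: Power = 4.4 A × 240 V = 1056 W = 1.056 kW
toaster oven: Runtime = 90 min × 30 = 2700 min = 45 h
toaster oven: 1.056 kW × 45 h = 47.52 kWh
electric oven: Runtime = 45 min × 30 = 1350 min = 22.5 h
electric oven: 2.29 kW × 22.5 h = 51.525 kWh
Total energy = 99.045 kWh
Cost = 99.045 × $0.32 = $31.69

$31.69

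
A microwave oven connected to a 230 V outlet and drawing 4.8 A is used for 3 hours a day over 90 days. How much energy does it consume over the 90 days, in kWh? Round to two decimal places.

298.08 kWh

Power = 4.8 A × 230 V = 1104 W = 1.104 kW
Runtime = 3 h/day × 90 days = 270 h
Energy = 1.104 kW × 270 h = 298.08 kWh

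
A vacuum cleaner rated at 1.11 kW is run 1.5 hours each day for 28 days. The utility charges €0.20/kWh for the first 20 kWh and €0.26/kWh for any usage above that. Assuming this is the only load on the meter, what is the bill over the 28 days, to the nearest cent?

€10.92

Runtime = 1.5 h/day × 28 days = 42 h
Energy = 1.11 kW × 42 h = 46.62 kWh
Tier 1 (0–20 kWh): 20 × €0.20 = €4
Above 20 kWh: 26.62 × €0.26 = €6.9212
Bill = €10.92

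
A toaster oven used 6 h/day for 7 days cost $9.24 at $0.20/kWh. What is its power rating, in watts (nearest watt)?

1100 W

Energy = $9.24 ÷ $0.20/kWh = 46.2 kWh
Runtime = 6 h/day × 7 days = 42 h
Power = 46.2 kWh ÷ 42 h = 1.1 kW = 1100 W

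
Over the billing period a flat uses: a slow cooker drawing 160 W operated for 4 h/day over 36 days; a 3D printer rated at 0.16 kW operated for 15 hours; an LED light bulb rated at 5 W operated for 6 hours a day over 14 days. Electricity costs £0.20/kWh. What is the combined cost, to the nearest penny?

slow cooker: Runtime = 4 h/day × 36 days = 144 h
slow cooker: 0.16 kW × 144 h = 23.04 kWh
3D printer: 0.16 kW × 15 h = 2.4 kWh
LED light bulb: Runtime = 6 h/day × 14 days = 84 h
LED light bulb: 0.005 kW × 84 h = 0.42 kWh
Total energy = 25.86 kWh
Cost = 25.86 × £0.20 = £5.17

£5.17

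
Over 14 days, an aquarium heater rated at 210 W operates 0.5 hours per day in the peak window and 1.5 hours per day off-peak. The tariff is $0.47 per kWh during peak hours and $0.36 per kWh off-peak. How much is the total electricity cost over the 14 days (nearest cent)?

$2.28

Peak energy = 0.21 kW × 0.5 h × 14 = 1.47 kWh
Off-peak energy = 0.21 kW × 1.5 h × 14 = 4.41 kWh
Cost = 1.47 × $0.47 + 4.41 × $0.36 = $0.6909 + $1.5876 = $2.28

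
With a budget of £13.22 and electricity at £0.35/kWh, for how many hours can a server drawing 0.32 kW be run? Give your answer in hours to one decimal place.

Energy available = £13.22 ÷ £0.35/kWh = 37.7714 kWh
Hours = 37.7714 kWh ÷ 0.32 kW = 118.0 h

118.0 h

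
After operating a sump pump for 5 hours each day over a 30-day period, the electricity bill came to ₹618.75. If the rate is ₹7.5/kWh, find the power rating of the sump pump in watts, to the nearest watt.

Energy = ₹618.75 ÷ ₹7.5/kWh = 82.5 kWh
Runtime = 5 h/day × 30 days = 150 h
Power = 82.5 kWh ÷ 150 h = 0.55 kW = 550 W

550 W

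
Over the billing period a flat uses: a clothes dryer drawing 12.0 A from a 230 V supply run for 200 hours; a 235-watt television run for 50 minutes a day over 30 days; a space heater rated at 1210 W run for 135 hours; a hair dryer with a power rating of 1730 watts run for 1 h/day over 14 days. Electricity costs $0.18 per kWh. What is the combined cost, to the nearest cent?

$134.18

clothes dryer: Power = 12.0 A × 230 V = 2760 W = 2.76 kW
clothes dryer: 2.76 kW × 200 h = 552 kWh
television: Runtime = 50 min × 30 = 1500 min = 25 h
television: 0.235 kW × 25 h = 5.875 kWh
space heater: 1.21 kW × 135 h = 163.35 kWh
hair dryer: Runtime = 1 h/day × 14 days = 14 h
hair dryer: 1.73 kW × 14 h = 24.22 kWh
Total energy = 745.445 kWh
Cost = 745.445 × $0.18 = $134.18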